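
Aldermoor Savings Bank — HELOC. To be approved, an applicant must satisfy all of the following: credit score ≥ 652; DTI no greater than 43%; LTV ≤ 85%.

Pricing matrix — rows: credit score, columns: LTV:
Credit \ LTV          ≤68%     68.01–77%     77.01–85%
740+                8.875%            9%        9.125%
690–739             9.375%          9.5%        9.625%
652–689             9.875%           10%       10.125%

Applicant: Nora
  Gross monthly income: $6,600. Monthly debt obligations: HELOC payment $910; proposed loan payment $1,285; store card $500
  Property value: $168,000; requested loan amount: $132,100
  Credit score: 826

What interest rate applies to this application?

Credit score 826 ≥ 652; Total monthly debts = (910 + 1,285 + 500) = 2,695. Debt-to-income = 2,695/6,600 = 40.8% — meets 43% limit
LTV = 132,100/168,000 = 78.6% ≤ 85%
Row: 826 falls in 740+. Column: 78.6% falls in 77.01–85%. Rate = 9.125%.

9.125%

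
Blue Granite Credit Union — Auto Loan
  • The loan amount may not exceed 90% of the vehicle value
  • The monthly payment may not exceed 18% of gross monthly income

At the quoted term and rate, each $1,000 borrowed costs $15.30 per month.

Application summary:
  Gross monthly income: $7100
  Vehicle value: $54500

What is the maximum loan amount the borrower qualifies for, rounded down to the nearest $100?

$49,000

Payment cap: 18% × $7,100 = $1,278/month.
At $15.30 per $1,000, that supports 1,278/15.30 × 1,000 ≈ $83,529 → $83,500.
LTV cap: 90% × $54,500 = $49,050 → $49,000.
Binding constraint: loan-to-value.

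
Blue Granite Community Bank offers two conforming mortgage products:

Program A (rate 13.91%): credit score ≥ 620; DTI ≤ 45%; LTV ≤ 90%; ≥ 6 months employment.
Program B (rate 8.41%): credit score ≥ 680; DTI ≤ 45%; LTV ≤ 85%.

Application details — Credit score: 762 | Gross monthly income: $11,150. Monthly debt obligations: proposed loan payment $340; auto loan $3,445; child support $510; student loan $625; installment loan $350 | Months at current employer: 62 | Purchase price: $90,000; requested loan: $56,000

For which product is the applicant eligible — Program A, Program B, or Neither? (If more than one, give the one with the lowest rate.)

Neither

Total debts = (340 + 3,445 + 510 + 625 + 350) = 5,270; DTI = 5,270/11,150 = 47.3%.
LTV = 56,000/90,000 = 62.2%.
Program A: score 762 ≥ 620; DTI 47.3% > 45%; LTV 62.2% ≤ 90%; employment 62 ≥ 6 mo → does not qualify.
Program B: score 762 ≥ 680; DTI 47.3% > 45%; LTV 62.2% ≤ 85% → does not qualify.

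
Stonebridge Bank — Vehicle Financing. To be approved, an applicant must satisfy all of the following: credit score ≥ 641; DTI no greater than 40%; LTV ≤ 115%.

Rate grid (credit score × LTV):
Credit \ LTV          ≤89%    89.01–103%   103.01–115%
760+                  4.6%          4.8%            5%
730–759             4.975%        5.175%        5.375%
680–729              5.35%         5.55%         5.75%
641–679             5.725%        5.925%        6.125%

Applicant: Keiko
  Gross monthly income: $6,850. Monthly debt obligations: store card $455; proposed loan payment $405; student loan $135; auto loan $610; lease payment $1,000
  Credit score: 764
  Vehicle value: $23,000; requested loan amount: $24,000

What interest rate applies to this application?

5%

Credit score 764 ≥ 641; Total monthly debts = (455 + 405 + 135 + 610 + 1,000) = 2,605. Debt-to-income = 2,605/6,850 = 38% — meets 40% limit
LTV: 24,000 ÷ 23,000 = 104.3%, within 115% cap
Score 764 is in the 760+ band; LTV 104.3% is in the 103.01–115% band → 5%.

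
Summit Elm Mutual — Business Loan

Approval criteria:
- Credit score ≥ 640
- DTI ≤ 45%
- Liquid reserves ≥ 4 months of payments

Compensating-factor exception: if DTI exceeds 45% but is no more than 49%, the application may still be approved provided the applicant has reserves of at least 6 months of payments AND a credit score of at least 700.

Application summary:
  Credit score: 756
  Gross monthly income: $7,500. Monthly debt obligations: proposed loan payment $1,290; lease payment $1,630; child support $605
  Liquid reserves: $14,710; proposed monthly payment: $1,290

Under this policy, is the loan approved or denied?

Approved

Credit score 756 ≥ 640 (meets base)
Total debts = (1,290 + 1,630 + 605) = 3,525. DTI: 3,525 ÷ 7,500 = 47%, over the 45% base limit.
Liquid reserves cover 14,710/1,290 = 11.4 months — ≥ 4 required
47% falls in the override range (45%–49%), so the compensating-factor test applies.
Reserves 11.4 ≥ 6 months; credit score 756 ≥ 700.
Both override conditions satisfied; DTI exception granted.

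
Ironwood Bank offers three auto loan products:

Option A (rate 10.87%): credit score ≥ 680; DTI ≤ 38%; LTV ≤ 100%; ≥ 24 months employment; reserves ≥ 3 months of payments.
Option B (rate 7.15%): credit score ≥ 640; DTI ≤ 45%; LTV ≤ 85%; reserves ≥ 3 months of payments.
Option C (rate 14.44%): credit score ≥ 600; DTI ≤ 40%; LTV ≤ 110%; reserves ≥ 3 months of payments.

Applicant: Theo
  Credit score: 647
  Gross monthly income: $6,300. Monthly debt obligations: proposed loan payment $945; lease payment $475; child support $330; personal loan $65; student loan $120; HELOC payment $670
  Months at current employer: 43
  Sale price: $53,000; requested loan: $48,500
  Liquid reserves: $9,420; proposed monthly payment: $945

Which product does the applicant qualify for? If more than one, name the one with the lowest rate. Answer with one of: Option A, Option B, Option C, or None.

Total debts = (945 + 475 + 330 + 65 + 120 + 670) = 2,605; DTI = 2,605/6,300 = 41.3%.
LTV = 48,500/53,000 = 91.5%.
Reserves = 9,420/945 = 10.0 months.
Option A: score 647 < 680; DTI 41.3% > 38%; LTV 91.5% ≤ 100%; employment 43 ≥ 24 mo; reserves 10.0 ≥ 3 mo → does not qualify.
Option B: score 647 ≥ 640; DTI 41.3% ≤ 45%; LTV 91.5% > 85%; reserves 10.0 ≥ 3 mo → does not qualify.
Option C: score 647 ≥ 600; DTI 41.3% > 40%; LTV 91.5% ≤ 110%; reserves 10.0 ≥ 3 mo → does not qualify.

None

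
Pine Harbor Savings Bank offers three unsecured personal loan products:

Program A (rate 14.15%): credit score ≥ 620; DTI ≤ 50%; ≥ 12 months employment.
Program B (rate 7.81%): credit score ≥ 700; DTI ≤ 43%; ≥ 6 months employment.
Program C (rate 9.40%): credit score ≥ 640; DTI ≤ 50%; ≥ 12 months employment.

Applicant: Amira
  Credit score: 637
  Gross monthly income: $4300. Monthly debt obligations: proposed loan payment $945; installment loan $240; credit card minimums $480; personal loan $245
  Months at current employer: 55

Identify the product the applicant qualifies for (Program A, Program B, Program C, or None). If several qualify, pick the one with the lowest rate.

Program A

Total debts = (945 + 240 + 480 + 245) = 1,910; DTI = 1,910/4,300 = 44.4%.
Program A: score 637 ≥ 620; DTI 44.4% ≤ 50%; employment 55 ≥ 12 mo → qualifies.
Program B: score 637 < 700; DTI 44.4% > 43%; employment 55 ≥ 6 mo → does not qualify.
Program C: score 637 < 640; DTI 44.4% ≤ 50%; employment 55 ≥ 12 mo → does not qualify.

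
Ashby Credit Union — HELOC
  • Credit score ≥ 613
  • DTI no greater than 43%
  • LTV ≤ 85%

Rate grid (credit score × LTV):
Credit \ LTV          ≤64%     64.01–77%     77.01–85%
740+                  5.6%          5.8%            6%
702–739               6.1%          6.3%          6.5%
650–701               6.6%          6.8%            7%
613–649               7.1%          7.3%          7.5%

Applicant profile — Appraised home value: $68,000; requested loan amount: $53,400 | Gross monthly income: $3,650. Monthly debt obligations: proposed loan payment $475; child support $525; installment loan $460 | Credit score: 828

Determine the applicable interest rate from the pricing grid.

Credit score 828 ≥ 613; Total monthly debts = (475 + 525 + 460) = 1,460. Debt-to-income = 1,460/3,650 = 40% — meets 43% limit
Loan-to-value = 53,400/68,000 = 78.5% — pass (85% max)
Score 828 is in the 740+ band; LTV 78.5% is in the 77.01–85% band → 6%.

6%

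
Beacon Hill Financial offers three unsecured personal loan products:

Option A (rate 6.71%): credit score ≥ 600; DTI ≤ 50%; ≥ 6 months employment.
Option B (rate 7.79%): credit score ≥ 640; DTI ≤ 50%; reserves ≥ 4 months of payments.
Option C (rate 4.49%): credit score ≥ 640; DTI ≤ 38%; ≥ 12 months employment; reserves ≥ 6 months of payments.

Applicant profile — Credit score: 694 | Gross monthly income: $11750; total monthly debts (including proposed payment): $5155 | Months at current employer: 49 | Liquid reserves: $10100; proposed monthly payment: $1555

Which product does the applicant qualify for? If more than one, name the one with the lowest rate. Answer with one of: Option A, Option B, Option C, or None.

DTI = 5,155/11,750 = 43.9%.
Reserves = 10,100/1,555 = 6.5 months.
Option A: score 694 ≥ 600; DTI 43.9% ≤ 50%; employment 49 ≥ 6 mo → qualifies.
Option B: score 694 ≥ 640; DTI 43.9% ≤ 50%; reserves 6.5 ≥ 4 mo → qualifies.
Option C: score 694 ≥ 640; DTI 43.9% > 38%; employment 49 ≥ 12 mo; reserves 6.5 ≥ 6 mo → does not qualify.
Qualifying: Option A, Option B. Lowest rate is 6.71% → Option A.

Option A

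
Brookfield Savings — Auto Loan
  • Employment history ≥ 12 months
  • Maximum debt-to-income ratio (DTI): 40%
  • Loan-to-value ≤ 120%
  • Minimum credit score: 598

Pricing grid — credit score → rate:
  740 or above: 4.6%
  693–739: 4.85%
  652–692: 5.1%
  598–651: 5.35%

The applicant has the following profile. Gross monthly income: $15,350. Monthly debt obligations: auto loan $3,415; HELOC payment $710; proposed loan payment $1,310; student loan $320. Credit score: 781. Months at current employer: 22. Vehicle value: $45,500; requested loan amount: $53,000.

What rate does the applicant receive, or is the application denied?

Approved at 4.6%

Credit score 781 ≥ 598 (meets minimum)
Total monthly debts = (3,415 + 710 + 1,310 + 320) = 5,755. Debt-to-income = 5,755/15,350 = 37.5% — meets 40% limit
Employment 22 ≥ 12 months
LTV = 53,000/45,500 = 116.5% ≤ 120%
All requirements met. Score 781 falls in the 740 or above tier → 4.6%.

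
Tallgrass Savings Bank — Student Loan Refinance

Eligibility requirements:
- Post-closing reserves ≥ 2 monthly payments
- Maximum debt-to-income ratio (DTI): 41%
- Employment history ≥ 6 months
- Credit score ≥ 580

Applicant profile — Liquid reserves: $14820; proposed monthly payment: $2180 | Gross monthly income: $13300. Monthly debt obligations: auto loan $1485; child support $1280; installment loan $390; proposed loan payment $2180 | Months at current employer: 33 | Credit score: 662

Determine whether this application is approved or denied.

Approved

Reserves: 14,820 ÷ 2,180 = 6.8 months (meets 2-month minimum)
Total monthly debts = (1,485 + 1,280 + 390 + 2,180) = 5,335. DTI: 5,335 ÷ 13,300 = 40.1%, within the 41% cap
Employment 33 ≥ 6 months
Credit score 662 ≥ 580 (meets)
All criteria satisfied.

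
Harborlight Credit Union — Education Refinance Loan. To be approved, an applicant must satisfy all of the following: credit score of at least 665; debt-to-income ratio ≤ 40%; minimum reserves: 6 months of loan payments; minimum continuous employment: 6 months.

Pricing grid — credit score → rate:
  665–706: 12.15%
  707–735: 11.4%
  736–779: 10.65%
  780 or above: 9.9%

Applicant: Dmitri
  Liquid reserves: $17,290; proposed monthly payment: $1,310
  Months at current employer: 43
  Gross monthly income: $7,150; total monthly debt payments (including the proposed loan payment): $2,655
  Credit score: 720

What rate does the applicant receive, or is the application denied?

Approved at 11.4%

Credit score 720 ≥ 665 (meets minimum)
Employment 43 ≥ 6 months
DTI = 2,655/7,150 = 37.1% ≤ 40%
Reserves: 17,290 ÷ 1,310 = 13.2 months (meets 6-month minimum)
All requirements met. Score 720 falls in the 707–735 tier → 11.4%.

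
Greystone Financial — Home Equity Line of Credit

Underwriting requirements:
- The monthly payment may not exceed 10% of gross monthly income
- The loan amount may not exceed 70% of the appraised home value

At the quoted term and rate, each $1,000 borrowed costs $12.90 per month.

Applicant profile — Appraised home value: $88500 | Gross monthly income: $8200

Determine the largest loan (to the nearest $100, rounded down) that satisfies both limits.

$61,900

Payment cap: 10% × $8,200 = $820/month.
At $12.90 per $1,000, that supports 820/12.90 × 1,000 ≈ $63,565 → $63,500.
LTV cap: 70% × $88,500 = $61,950 → $61,900.
Binding constraint: loan-to-value.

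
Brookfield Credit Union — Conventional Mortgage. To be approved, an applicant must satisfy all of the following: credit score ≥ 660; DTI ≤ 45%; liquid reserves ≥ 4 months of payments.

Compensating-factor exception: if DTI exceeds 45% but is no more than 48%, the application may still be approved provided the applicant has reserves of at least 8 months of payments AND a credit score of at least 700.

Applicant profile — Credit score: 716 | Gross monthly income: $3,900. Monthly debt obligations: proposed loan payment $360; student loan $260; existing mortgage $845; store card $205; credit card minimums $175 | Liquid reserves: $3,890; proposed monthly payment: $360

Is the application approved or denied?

Credit score 716 ≥ 660 (meets base)
Total debts = (360 + 260 + 845 + 205 + 175) = 1,845. DTI = 1,845/3,900 = 47.3% > 45% — standard DTI limit exceeded.
Reserves: 3,890 ÷ 360 = 10.8 months (meets 4-month minimum)
DTI 47.3% is within the 45%–48% exception band; checking compensating factors.
Reserves 10.8 ≥ 8 months; credit score 716 ≥ 700.
Both override conditions satisfied; DTI exception granted.

Approved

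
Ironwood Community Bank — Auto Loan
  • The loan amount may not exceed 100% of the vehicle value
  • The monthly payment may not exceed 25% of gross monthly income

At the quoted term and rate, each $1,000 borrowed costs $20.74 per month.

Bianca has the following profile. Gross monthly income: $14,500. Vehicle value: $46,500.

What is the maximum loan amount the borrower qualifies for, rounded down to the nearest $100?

Payment cap: 25% × $14,500 = $3,625/month.
At $20.74 per $1,000, that supports 3,625/20.74 × 1,000 ≈ $174,783 → $174,700.
LTV cap: 100% × $46,500 = $46,500 → $46,500.
Binding constraint: loan-to-value.

$46,500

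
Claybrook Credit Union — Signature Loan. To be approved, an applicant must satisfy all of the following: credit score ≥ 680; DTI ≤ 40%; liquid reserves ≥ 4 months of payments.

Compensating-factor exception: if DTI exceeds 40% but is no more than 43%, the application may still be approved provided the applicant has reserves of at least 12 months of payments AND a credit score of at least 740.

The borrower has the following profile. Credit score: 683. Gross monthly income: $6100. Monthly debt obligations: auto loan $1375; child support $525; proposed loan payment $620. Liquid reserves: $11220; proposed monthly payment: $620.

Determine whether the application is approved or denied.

Denied

Credit score 683 ≥ 680 (meets base)
Total debts = (1,375 + 525 + 620) = 2,520. DTI: 2,520 ÷ 6,100 = 41.3%, over the 40% base limit.
Liquid reserves cover 11,220/620 = 18.1 months — ≥ 4 required
41.3% falls in the override range (40%–43%), so the compensating-factor test applies.
Reserves 18.1 ≥ 12 months; credit score 683 < 740.
Override conditions not both satisfied; exception does not apply.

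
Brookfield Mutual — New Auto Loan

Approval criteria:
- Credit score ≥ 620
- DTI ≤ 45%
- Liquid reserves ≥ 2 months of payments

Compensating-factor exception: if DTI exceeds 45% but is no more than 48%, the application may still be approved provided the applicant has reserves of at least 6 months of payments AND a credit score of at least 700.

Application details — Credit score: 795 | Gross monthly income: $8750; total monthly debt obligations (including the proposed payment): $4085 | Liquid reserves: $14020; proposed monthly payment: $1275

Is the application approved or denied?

Credit score 795 ≥ 620 (meets base)
DTI = 4,085/8,750 = 46.7% > 45% — standard DTI limit exceeded.
Liquid reserves cover 14,020/1,275 = 11.0 months — ≥ 2 required
46.7% falls in the override range (45%–48%), so the compensating-factor test applies.
Reserves 11.0 ≥ 6 months; credit score 795 ≥ 700.
Both override conditions satisfied; DTI exception granted.

Approved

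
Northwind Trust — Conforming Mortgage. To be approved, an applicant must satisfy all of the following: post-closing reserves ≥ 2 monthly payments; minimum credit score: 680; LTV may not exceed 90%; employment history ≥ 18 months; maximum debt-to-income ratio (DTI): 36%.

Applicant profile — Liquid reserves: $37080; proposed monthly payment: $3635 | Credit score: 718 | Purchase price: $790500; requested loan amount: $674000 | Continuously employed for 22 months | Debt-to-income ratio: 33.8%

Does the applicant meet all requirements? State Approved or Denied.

Reserves = 37,080/3,635 = 10.2 months ≥ 2
Credit score 718 ≥ 680 (meets)
LTV: 674,000 ÷ 790,500 = 85.3%, within 90% cap
Employment 22 ≥ 18 months
DTI 33.8% ≤ 36%
All criteria satisfied.

Approved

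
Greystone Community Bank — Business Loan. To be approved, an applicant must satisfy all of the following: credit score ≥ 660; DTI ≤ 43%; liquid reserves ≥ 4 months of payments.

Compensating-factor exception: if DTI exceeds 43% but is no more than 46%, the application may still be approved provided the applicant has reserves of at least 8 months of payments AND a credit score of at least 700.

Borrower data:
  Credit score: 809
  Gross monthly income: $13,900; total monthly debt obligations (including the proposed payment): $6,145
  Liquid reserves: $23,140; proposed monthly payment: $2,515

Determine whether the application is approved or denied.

Credit score 809 ≥ 660 (meets base)
DTI: 6,145 ÷ 13,900 = 44.2%, over the 43% base limit.
Reserves: 23,140 ÷ 2,515 = 9.2 months (meets 4-month minimum)
44.2% falls in the override range (43%–46%), so the compensating-factor test applies.
Override check — reserves: 9.2 mo (ok); score: 809 (ok).
Both override conditions satisfied; DTI exception granted.

Approved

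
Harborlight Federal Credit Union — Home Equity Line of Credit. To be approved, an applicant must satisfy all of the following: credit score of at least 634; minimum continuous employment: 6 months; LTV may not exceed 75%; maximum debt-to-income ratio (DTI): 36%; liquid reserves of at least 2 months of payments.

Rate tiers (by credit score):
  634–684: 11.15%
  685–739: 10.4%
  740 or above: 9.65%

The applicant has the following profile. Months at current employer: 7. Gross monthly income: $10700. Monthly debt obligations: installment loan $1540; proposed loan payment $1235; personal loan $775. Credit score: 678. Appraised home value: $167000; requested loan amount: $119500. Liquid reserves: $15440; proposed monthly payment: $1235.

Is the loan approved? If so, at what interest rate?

Credit score 678 ≥ 634 (meets minimum)
Employment 7 ≥ 6 months
LTV = 119,500/167,000 = 71.6% ≤ 75%
Reserves = 15,440/1,235 = 12.5 months ≥ 2
Total monthly debts = (1,540 + 1,235 + 775) = 3,550. DTI = 3,550/10,700 = 33.2% ≤ 36%
All requirements met. Score 678 falls in the 634–684 tier → 11.15%.

Approved at 11.15%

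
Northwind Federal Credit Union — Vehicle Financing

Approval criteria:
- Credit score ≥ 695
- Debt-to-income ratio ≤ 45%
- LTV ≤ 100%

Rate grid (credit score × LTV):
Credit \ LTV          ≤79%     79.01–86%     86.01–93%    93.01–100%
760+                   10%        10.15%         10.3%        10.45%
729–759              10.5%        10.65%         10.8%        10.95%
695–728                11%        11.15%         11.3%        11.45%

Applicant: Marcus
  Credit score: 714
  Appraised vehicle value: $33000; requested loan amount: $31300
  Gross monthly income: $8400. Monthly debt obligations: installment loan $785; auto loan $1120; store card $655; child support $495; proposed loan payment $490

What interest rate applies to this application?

Credit score 714 ≥ 695; Total monthly debts = (785 + 1,120 + 655 + 495 + 490) = 3,545. DTI: 3,545 ÷ 8,400 = 42.2%, within the 45% cap
LTV = 31,300/33,000 = 94.8% ≤ 100%
Credit 714 → row 695–728; LTV 94.8% → column 93.01–100%. Grid cell → 11.45%.

11.45%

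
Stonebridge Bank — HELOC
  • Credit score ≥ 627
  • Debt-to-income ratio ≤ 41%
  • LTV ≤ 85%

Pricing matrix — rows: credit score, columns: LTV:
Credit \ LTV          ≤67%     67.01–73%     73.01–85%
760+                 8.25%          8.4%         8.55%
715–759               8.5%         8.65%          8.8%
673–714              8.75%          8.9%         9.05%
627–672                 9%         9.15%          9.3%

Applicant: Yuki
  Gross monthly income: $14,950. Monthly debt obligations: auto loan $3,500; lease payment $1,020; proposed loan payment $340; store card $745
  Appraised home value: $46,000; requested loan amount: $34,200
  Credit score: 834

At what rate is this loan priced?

Credit score 834 ≥ 627; Total monthly debts = (3,500 + 1,020 + 340 + 745) = 5,605. DTI: 5,605 ÷ 14,950 = 37.5%, within the 41% cap
Loan-to-value = 34,200/46,000 = 74.3% — pass (85% max)
Credit 834 → row 760+; LTV 74.3% → column 73.01–85%. Grid cell → 8.55%.

8.55%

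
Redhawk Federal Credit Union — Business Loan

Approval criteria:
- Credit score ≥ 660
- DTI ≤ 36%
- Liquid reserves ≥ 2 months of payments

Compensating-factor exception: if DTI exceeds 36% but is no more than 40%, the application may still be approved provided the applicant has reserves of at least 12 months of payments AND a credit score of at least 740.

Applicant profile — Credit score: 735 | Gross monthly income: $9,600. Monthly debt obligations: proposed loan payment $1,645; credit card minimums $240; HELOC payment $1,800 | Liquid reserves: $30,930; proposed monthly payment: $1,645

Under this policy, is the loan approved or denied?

Denied

Credit score 735 ≥ 660 (meets base)
Total debts = (1,645 + 240 + 1,800) = 3,685. DTI: 3,685 ÷ 9,600 = 38.4%, over the 36% base limit.
Liquid reserves cover 30,930/1,645 = 18.8 months — ≥ 2 required
DTI 38.4% is within the 36%–40% exception band; checking compensating factors.
Override check — reserves: 18.8 mo (ok); score: 735 (below 740).
Override conditions not both satisfied; exception does not apply.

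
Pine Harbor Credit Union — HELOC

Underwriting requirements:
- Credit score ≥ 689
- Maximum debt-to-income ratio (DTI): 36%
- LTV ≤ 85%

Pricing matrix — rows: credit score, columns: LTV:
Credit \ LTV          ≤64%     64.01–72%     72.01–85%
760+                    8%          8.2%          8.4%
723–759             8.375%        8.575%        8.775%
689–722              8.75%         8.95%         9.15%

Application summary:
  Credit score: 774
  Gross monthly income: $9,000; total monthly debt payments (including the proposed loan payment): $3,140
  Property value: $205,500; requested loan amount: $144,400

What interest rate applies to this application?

Credit score 774 ≥ 689; Debt-to-income = 3,140/9,000 = 34.9% — meets 36% limit
LTV: 144,400 ÷ 205,500 = 70.3%, within 85% cap
Credit 774 → row 760+; LTV 70.3% → column 64.01–72%. Grid cell → 8.2%.

8.2%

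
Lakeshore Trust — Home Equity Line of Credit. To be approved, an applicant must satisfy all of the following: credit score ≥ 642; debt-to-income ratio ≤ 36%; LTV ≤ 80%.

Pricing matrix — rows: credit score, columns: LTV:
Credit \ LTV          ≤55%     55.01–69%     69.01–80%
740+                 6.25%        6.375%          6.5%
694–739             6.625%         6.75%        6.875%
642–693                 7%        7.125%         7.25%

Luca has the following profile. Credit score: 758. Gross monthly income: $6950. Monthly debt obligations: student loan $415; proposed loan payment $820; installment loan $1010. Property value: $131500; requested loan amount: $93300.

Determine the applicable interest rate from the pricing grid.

Credit score 758 ≥ 642; Total monthly debts = (415 + 820 + 1,010) = 2,245. Debt-to-income = 2,245/6,950 = 32.3% — meets 36% limit
LTV = 93,300/131,500 = 71% ≤ 80%
Row: 758 falls in 740+. Column: 71% falls in 69.01–80%. Rate = 6.5%.

6.5%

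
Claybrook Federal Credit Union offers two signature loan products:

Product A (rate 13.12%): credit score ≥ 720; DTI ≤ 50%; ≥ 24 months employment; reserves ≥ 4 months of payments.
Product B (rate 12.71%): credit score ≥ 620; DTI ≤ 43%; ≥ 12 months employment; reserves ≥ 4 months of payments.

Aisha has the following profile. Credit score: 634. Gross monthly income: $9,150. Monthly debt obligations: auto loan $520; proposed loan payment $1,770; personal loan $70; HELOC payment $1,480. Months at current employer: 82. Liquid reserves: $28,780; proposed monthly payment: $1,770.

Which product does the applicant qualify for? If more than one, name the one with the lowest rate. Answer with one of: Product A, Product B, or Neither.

Total debts = (520 + 1,770 + 70 + 1,480) = 3,840; DTI = 3,840/9,150 = 42%.
Reserves = 28,780/1,770 = 16.3 months.
Product A: score 634 < 720; DTI 42% ≤ 50%; employment 82 ≥ 24 mo; reserves 16.3 ≥ 4 mo → does not qualify.
Product B: score 634 ≥ 620; DTI 42% ≤ 43%; employment 82 ≥ 12 mo; reserves 16.3 ≥ 4 mo → qualifies.

Product B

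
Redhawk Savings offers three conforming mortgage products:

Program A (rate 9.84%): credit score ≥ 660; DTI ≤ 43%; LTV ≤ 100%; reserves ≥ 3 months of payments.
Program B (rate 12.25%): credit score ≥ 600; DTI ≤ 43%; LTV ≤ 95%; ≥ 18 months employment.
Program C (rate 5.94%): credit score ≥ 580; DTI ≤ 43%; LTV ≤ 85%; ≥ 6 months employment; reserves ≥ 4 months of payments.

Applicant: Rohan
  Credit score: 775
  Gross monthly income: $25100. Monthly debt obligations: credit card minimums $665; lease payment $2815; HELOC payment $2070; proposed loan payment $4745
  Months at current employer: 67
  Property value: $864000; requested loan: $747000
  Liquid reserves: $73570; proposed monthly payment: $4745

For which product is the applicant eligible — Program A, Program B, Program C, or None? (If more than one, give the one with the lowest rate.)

Program A

Total debts = (665 + 2,815 + 2,070 + 4,745) = 10,295; DTI = 10,295/25,100 = 41%.
LTV = 747,000/864,000 = 86.5%.
Reserves = 73,570/4,745 = 15.5 months.
Program A: score 775 ≥ 660; DTI 41% ≤ 43%; LTV 86.5% ≤ 100%; reserves 15.5 ≥ 3 mo → qualifies.
Program B: score 775 ≥ 600; DTI 41% ≤ 43%; LTV 86.5% ≤ 95%; employment 67 ≥ 18 mo → qualifies.
Program C: score 775 ≥ 580; DTI 41% ≤ 43%; LTV 86.5% > 85%; employment 67 ≥ 6 mo; reserves 15.5 ≥ 4 mo → does not qualify.
Qualifying: Program A, Program B. Lowest rate is 9.84% → Program A.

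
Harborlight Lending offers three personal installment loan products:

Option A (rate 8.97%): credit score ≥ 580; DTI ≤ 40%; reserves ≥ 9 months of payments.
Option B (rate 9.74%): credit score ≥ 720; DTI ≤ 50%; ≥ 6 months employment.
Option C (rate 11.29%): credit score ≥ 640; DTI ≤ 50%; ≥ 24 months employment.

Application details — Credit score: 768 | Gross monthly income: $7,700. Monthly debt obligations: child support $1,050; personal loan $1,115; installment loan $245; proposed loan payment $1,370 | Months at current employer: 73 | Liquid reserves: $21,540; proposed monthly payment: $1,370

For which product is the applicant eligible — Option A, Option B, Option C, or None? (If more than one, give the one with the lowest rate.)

Option B

Total debts = (1,050 + 1,115 + 245 + 1,370) = 3,780; DTI = 3,780/7,700 = 49.1%.
Reserves = 21,540/1,370 = 15.7 months.
Option A: score 768 ≥ 580; DTI 49.1% > 40%; reserves 15.7 ≥ 9 mo → does not qualify.
Option B: score 768 ≥ 720; DTI 49.1% ≤ 50%; employment 73 ≥ 6 mo → qualifies.
Option C: score 768 ≥ 640; DTI 49.1% ≤ 50%; employment 73 ≥ 24 mo → qualifies.
Qualifying: Option B, Option C. Lowest rate is 9.74% → Option B.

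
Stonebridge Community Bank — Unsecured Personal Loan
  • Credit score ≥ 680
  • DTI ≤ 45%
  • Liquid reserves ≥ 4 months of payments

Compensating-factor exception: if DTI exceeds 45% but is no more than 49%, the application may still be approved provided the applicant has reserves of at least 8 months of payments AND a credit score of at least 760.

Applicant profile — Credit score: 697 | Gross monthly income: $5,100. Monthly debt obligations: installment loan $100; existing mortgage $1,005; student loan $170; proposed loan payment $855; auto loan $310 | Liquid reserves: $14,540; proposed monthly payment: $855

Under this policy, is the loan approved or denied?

Denied

Credit score 697 ≥ 680 (meets base)
Total debts = (100 + 1,005 + 170 + 855 + 310) = 2,440. DTI: 2,440 ÷ 5,100 = 47.8%, over the 45% base limit.
Reserves = 14,540/855 = 17.0 months ≥ 4
47.8% falls in the override range (45%–49%), so the compensating-factor test applies.
Override check — reserves: 17.0 mo (ok); score: 697 (below 760).
Compensating-factor requirement not fully met.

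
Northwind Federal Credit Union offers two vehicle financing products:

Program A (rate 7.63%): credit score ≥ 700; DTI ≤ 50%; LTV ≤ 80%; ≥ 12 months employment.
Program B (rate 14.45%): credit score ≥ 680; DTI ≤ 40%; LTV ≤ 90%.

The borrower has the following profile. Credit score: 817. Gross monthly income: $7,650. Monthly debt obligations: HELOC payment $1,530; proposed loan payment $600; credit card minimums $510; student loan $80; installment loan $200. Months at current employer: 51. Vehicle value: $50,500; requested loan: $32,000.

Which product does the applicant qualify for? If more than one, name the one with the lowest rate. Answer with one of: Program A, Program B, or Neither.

Total debts = (1,530 + 600 + 510 + 80 + 200) = 2,920; DTI = 2,920/7,650 = 38.2%.
LTV = 32,000/50,500 = 63.4%.
Program A: score 817 ≥ 700; DTI 38.2% ≤ 50%; LTV 63.4% ≤ 80%; employment 51 ≥ 12 mo → qualifies.
Program B: score 817 ≥ 680; DTI 38.2% ≤ 40%; LTV 63.4% ≤ 90% → qualifies.
Qualifying: Program A, Program B. Lowest rate is 7.63% → Program A.

Program A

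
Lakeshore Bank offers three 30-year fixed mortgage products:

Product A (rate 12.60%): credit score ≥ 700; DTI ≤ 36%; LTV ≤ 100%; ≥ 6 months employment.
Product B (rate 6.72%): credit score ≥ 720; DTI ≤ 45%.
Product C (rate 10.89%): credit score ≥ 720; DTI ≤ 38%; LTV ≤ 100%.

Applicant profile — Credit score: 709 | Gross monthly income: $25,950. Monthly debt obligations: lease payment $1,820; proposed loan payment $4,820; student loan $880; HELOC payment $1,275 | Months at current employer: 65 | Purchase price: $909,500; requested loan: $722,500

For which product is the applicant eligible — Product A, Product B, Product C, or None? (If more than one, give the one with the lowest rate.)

Product A

Total debts = (1,820 + 4,820 + 880 + 1,275) = 8,795; DTI = 8,795/25,950 = 33.9%.
LTV = 722,500/909,500 = 79.4%.
Product A: score 709 ≥ 700; DTI 33.9% ≤ 36%; LTV 79.4% ≤ 100%; employment 65 ≥ 6 mo → qualifies.
Product B: score 709 < 720; DTI 33.9% ≤ 45% → does not qualify.
Product C: score 709 < 720; DTI 33.9% ≤ 38%; LTV 79.4% ≤ 100% → does not qualify.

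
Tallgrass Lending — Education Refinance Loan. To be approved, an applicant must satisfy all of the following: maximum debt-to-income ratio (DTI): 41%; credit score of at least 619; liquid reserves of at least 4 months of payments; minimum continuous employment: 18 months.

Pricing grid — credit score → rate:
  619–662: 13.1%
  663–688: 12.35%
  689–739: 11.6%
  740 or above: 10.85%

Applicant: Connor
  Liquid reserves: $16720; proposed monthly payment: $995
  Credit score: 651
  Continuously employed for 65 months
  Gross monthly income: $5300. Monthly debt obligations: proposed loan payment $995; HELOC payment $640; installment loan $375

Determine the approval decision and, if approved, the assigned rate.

Approved at 13.1%

Credit score 651 ≥ 619 (meets minimum)
Employment 65 ≥ 18 months
Liquid reserves cover 16,720/995 = 16.8 months — ≥ 4 required
Total monthly debts = (995 + 640 + 375) = 2,010. DTI: 2,010 ÷ 5,300 = 37.9%, within the 41% cap
All requirements met. Score 651 falls in the 619–662 tier → 13.1%.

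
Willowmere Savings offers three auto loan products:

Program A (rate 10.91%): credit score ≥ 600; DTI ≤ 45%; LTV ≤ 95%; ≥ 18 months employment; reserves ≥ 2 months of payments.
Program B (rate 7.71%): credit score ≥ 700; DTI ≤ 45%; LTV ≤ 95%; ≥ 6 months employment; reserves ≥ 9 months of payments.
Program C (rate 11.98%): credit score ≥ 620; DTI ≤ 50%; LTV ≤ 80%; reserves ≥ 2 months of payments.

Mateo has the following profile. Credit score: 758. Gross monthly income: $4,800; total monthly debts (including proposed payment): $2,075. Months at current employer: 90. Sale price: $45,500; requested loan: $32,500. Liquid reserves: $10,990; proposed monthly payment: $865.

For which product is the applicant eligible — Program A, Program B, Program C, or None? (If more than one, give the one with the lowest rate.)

DTI = 2,075/4,800 = 43.2%.
LTV = 32,500/45,500 = 71.4%.
Reserves = 10,990/865 = 12.7 months.
Program A: score 758 ≥ 600; DTI 43.2% ≤ 45%; LTV 71.4% ≤ 95%; employment 90 ≥ 18 mo; reserves 12.7 ≥ 2 mo → qualifies.
Program B: score 758 ≥ 700; DTI 43.2% ≤ 45%; LTV 71.4% ≤ 95%; employment 90 ≥ 6 mo; reserves 12.7 ≥ 9 mo → qualifies.
Program C: score 758 ≥ 620; DTI 43.2% ≤ 50%; LTV 71.4% ≤ 80%; reserves 12.7 ≥ 2 mo → qualifies.
Qualifying: Program A, Program B, Program C. Lowest rate is 7.71% → Program B.

Program B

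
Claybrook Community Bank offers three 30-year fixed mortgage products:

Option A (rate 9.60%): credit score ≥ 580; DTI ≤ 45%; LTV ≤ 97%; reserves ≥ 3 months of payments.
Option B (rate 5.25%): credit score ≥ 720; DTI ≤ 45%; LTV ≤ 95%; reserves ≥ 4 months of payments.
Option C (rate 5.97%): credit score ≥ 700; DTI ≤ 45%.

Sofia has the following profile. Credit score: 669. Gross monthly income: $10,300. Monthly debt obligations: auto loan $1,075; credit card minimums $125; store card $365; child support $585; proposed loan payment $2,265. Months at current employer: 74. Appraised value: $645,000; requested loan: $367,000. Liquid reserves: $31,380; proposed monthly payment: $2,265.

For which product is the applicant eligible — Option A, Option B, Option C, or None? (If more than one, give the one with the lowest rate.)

Option A

Total debts = (1,075 + 125 + 365 + 585 + 2,265) = 4,415; DTI = 4,415/10,300 = 42.9%.
LTV = 367,000/645,000 = 56.9%.
Reserves = 31,380/2,265 = 13.9 months.
Option A: score 669 ≥ 580; DTI 42.9% ≤ 45%; LTV 56.9% ≤ 97%; reserves 13.9 ≥ 3 mo → qualifies.
Option B: score 669 < 720; DTI 42.9% ≤ 45%; LTV 56.9% ≤ 95%; reserves 13.9 ≥ 4 mo → does not qualify.
Option C: score 669 < 700; DTI 42.9% ≤ 45% → does not qualify.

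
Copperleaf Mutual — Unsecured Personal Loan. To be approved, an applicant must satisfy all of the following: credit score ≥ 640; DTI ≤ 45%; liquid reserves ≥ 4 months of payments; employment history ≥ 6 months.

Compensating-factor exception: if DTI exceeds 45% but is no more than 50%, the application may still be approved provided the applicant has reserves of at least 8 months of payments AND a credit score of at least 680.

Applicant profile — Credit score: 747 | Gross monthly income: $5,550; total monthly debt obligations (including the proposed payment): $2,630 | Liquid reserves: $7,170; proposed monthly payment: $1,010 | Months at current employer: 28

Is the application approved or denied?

Credit score 747 ≥ 640 (meets base)
DTI = 2,630/5,550 = 47.4% > 45% — standard DTI limit exceeded.
Reserves: 7,170 ÷ 1,010 = 7.1 months (meets 4-month minimum)
Employment 28 ≥ 6 months
47.4% falls in the override range (45%–50%), so the compensating-factor test applies.
Override check — reserves: 7.1 mo (short of 8); score: 747 (ok).
Override conditions not both satisfied; exception does not apply.

Denied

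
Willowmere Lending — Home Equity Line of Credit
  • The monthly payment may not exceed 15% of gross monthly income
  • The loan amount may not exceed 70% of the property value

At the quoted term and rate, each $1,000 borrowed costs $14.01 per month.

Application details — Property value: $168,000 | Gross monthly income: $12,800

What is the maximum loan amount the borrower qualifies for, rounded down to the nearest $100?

Payment cap: 15% × $12,800 = $1,920/month.
At $14.01 per $1,000, that supports 1,920/14.01 × 1,000 ≈ $137,044 → $137,000.
LTV cap: 70% × $168,000 = $117,600 → $117,600.
Binding constraint: loan-to-value.

$117,600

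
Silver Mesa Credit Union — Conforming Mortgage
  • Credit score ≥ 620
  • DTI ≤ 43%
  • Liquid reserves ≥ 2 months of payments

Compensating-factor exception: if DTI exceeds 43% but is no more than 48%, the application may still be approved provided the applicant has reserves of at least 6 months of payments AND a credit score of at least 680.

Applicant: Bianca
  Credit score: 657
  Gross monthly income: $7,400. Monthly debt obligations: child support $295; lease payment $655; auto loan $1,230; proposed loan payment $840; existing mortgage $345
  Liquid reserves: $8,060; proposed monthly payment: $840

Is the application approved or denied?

Credit score 657 ≥ 620 (meets base)
Total debts = (295 + 655 + 1,230 + 840 + 345) = 3,365. DTI = 3,365/7,400 = 45.5% > 43% — standard DTI limit exceeded.
Reserves: 8,060 ÷ 840 = 9.6 months (meets 2-month minimum)
45.5% falls in the override range (43%–48%), so the compensating-factor test applies.
Override check — reserves: 9.6 mo (ok); score: 657 (below 680).
Compensating-factor requirement not fully met.

Denied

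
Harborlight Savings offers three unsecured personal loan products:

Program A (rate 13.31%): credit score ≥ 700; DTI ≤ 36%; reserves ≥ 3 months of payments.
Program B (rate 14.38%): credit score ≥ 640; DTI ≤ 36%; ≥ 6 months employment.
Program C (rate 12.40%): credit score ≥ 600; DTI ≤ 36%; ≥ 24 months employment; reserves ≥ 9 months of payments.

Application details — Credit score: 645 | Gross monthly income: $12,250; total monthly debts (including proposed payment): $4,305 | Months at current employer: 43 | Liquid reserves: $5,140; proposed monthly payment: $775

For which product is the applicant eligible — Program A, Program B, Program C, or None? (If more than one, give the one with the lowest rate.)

Program B

DTI = 4,305/12,250 = 35.1%.
Reserves = 5,140/775 = 6.6 months.
Program A: score 645 < 700; DTI 35.1% ≤ 36%; reserves 6.6 ≥ 3 mo → does not qualify.
Program B: score 645 ≥ 640; DTI 35.1% ≤ 36%; employment 43 ≥ 6 mo → qualifies.
Program C: score 645 ≥ 600; DTI 35.1% ≤ 36%; employment 43 ≥ 24 mo; reserves 6.6 < 9 mo → does not qualify.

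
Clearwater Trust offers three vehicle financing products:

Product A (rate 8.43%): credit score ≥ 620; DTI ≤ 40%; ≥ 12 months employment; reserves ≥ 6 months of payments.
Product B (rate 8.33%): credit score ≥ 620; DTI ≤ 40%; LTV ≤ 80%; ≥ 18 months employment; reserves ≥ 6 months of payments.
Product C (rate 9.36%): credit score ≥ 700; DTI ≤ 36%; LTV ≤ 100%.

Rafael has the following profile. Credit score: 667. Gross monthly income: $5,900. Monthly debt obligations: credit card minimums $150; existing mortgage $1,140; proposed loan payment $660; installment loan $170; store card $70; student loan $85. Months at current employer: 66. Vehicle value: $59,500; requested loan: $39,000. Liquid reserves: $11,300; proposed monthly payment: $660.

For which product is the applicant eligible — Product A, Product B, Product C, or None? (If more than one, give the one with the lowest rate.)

Product B

Total debts = (150 + 1,140 + 660 + 170 + 70 + 85) = 2,275; DTI = 2,275/5,900 = 38.6%.
LTV = 39,000/59,500 = 65.5%.
Reserves = 11,300/660 = 17.1 months.
Product A: score 667 ≥ 620; DTI 38.6% ≤ 40%; employment 66 ≥ 12 mo; reserves 17.1 ≥ 6 mo → qualifies.
Product B: score 667 ≥ 620; DTI 38.6% ≤ 40%; LTV 65.5% ≤ 80%; employment 66 ≥ 18 mo; reserves 17.1 ≥ 6 mo → qualifies.
Product C: score 667 < 700; DTI 38.6% > 36%; LTV 65.5% ≤ 100% → does not qualify.
Qualifying: Product A, Product B. Lowest rate is 8.33% → Product B.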